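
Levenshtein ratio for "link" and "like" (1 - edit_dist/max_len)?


Word 1: "link" (length 4)
Word 2: "like" (length 4)
One optimal edit sequence:
  1. keep 'l'
  2. keep 'i'
  3. substitute 'n' -> 'k'  (+1)
  4. substitute 'k' -> 'e'  (+1)
Edit distance = 2
Max length = max(4, 4) = 4
Similarity = 1 - 2/4
= 0.5000


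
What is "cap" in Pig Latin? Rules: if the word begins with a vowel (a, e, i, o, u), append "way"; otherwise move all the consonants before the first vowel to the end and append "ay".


Word: "cap"
Starts with consonant(s) → move to end, add 'ay'
Consonant cluster: "c"
Pig Latin = "apcay"


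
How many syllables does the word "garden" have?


Word: "garden"
Syllable breakdown: gar | den
Counting: 2 parts
= 2 syllables


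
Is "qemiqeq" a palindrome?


Word: "qemiqeq"
Reversed: "qeqimeq"
Forward == Backward? qemiqeq != qeqimeq
Palindrome = No


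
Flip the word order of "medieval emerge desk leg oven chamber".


Original: "medieval emerge desk leg oven chamber"
Words (1..n): medieval | emerge | desk | leg | oven | chamber
Reversed (n..1): chamber | oven | leg | desk | emerge | medieval
Result = "chamber oven leg desk emerge medieval"


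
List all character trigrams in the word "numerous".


Word: "numerous" (length 8)
Number of trigrams = 8 - 3 + 1 = 6
  Position 0: "num"
  Position 1: "ume"
  Position 2: "mer"
  Position 3: "ero"
  Position 4: "rou"
  Position 5: "ous"
Trigrams = "num", "ume", "mer", "ero", "rou", "ous"


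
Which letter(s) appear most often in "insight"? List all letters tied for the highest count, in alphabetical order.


Word: "insight"
Letter counts:
  'g': 1
  'h': 1
  'i': 2
  'n': 1
  's': 1
  't': 1
Maximum count = 2
Most frequent = 'i' (2 times each)


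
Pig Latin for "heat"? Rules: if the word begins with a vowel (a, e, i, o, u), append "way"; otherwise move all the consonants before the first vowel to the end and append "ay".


Word: "heat"
Starts with consonant(s) → move to end, add 'ay'
Consonant cluster: "h"
Pig Latin = "eathay"


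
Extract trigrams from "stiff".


Word: "stiff" (length 5)
Number of trigrams = 5 - 3 + 1 = 3
  Position 0: "sti"
  Position 1: "tif"
  Position 2: "iff"
Trigrams = "sti", "tif", "iff"


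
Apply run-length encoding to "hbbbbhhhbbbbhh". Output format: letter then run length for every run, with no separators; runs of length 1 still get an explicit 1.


String: "hbbbbhhhbbbbhh"
Scanning for consecutive runs:
  'h' x 1
  'b' x 4
  'h' x 3
  'b' x 4
  'h' x 2
RLE = "h1b4h3b4h2"


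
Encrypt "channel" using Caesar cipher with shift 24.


Word: "channel"
Shift: 24
Each letter → (letter + shift) mod 26:
  'c' (2) + 24 = 0 → 'a'
  'h' (7) + 24 = 5 → 'f'
  'a' (0) + 24 = 24 → 'y'
  'n' (13) + 24 = 11 → 'l'
  'n' (13) + 24 = 11 → 'l'
  'e' (4) + 24 = 2 → 'c'
  'l' (11) + 24 = 9 → 'j'
Result = "afyllcj"


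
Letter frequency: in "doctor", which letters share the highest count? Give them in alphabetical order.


Word: "doctor"
Letter counts:
  'c': 1
  'd': 1
  'o': 2
  'r': 1
  't': 1
Maximum count = 2
Most frequent = 'o' (2 times each)


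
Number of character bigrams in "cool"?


Word: "cool" (length 4)
Number of 2-grams = length - 2 + 1 = 4 - 2 + 1
= 3


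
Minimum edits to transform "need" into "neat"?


Word 1: "need" (length 4)
Word 2: "neat" (length 4)
One optimal edit sequence (insert/delete/substitute each cost 1):
  1. keep 'n'
  2. keep 'e'
  3. substitute 'e' -> 'a'  (+1)
  4. substitute 'd' -> 't'  (+1)
Total edit operations: 2
Edit distance = 2


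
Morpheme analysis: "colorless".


Word: "colorless"
Morphemes: color + -less
Each morpheme carries meaning
= 2 morphemes


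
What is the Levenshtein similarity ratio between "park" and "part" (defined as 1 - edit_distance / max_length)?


Word 1: "park" (length 4)
Word 2: "part" (length 4)
One optimal edit sequence:
  1. keep 'p'
  2. keep 'a'
  3. keep 'r'
  4. substitute 'k' -> 't'  (+1)
Edit distance = 1
Max length = max(4, 4) = 4
Similarity = 1 - 1/4
= 0.7500


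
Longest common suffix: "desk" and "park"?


Word 1: "desk"
Word 2: "park"
Comparing from end:
  Pos -1: 'k' == 'k'
  Pos -2: 's' != 'r' (stop)
LCS = "k" (length 1)


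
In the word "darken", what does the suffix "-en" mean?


Suffix: -en
Example: darken = dark + -en
Meaning = to make / become


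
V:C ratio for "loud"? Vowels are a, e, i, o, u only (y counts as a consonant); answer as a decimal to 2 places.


Word: "loud"
Vowels (a,e,i,o,u): 2
Consonants: 2
Ratio = 2/2
= 1.00


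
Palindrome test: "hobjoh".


Word: "hobjoh"
Reversed: "hojboh"
Forward == Backward? hobjoh != hojboh
Palindrome = No


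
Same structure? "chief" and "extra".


Pattern of "chief": [0, 1, 2, 3, 4]
Pattern of "extra": [0, 1, 2, 3, 4]
Patterns match
Same pattern = Yes


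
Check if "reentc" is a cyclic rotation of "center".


Word: "center", Candidate: "reentc"
Method: check if candidate is substring of word+word
"centercenter" contains "reentc"? No
Is rotation = No


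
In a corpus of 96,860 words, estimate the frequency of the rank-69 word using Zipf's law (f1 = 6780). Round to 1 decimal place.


Zipf's law: f(r) = f(1) / r
f(1) = 6780
f(69) = 6780 / 69
= 98.3 occurrences


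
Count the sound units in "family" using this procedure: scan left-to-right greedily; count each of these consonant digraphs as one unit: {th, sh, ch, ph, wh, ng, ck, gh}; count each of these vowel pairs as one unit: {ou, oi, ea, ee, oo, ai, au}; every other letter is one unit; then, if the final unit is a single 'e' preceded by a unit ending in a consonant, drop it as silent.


Word: "family" (6 letters)
Left-to-right scan:
  [1] 'f' (letter)
  [2] 'a' (letter)
  [3] 'm' (letter)
  [4] 'i' (letter)
  [5] 'l' (letter)
  [6] 'y' (letter)
Units from scan: 6
Sound units = 6 units


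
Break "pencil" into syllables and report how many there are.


Word: "pencil"
Syllable breakdown: pen / cil
Counting: 2 parts
= 2 syllables


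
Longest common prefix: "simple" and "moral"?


Word 1: "simple"
Word 2: "moral"
Comparing from start:
  Pos 0: 's' != 'm' (stop)
LCP = "" (length 0)


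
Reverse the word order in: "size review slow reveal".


Original: "size review slow reveal"
Words (1..n): size | review | slow | reveal
Reversed (n..1): reveal | slow | review | size
Result = "reveal slow review size"


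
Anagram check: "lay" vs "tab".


Word 1: "lay" → sorted: aly
Word 2: "tab" → sorted: abt
Same letters? aly != abt
Anagram = No


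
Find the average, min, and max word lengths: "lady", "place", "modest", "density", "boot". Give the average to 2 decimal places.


Lengths: "lady"=4, "place"=5, "modest"=6, "density"=7, "boot"=4
Sum = 26, Count = 5
Average = 26/5 = 5.20
= avg=5.20, min=4, max=7


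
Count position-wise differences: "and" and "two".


Comparing character by character (same length = 3):
  Pos 0: 'a' vs 't' !=
  Pos 1: 'n' vs 'w' !=
  Pos 2: 'd' vs 'o' !=
Hamming distance = 3


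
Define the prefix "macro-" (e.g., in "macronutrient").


Prefix: macro-
As in: macronutrient -> macro- + nutrient
Meaning = large


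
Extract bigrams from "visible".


Word: "visible" (length 7)
Number of bigrams = 7 - 2 + 1 = 6
  Position 0: "vi"
  Position 1: "is"
  Position 2: "si"
  Position 3: "ib"
  Position 4: "bl"
  Position 5: "le"
Bigrams = "vi", "is", "si", "ib", "bl", "le"


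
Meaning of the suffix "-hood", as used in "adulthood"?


Suffix: -hood
As in: adulthood -> adult + -hood
Meaning = state / condition


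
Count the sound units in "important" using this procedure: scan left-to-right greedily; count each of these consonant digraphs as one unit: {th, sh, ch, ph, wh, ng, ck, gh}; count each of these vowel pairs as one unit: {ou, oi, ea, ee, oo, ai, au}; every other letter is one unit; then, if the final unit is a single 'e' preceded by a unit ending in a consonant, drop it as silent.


Word: "important" (9 letters)
Left-to-right scan:
  [1] 'i' (letter)
  [2] 'm' (letter)
  [3] 'p' (letter)
  [4] 'o' (letter)
  [5] 'r' (letter)
  [6] 't' (letter)
  [7] 'a' (letter)
  [8] 'n' (letter)
  [9] 't' (letter)
Units from scan: 9
Sound units = 9 units


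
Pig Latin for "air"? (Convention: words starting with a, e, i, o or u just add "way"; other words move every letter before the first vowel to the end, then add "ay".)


Word: "air"
Starts with vowel → add 'way'
Pig Latin = "airway"


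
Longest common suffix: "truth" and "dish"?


Word 1: "truth"
Word 2: "dish"
Comparing from end:
  Pos -1: 'h' == 'h'
  Pos -2: 't' != 's' (stop)
LCS = "h" (length 1)


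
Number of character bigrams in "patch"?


Word: "patch" (length 5)
Number of 2-grams = length - 2 + 1 = 5 - 2 + 1
= 4


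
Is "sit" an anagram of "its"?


Word 1: "its" → sorted: ist
Word 2: "sit" → sorted: ist
Same letters? ist == ist
Anagram = Yes


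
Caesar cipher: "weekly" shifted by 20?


Word: "weekly"
Shift: 20
Each letter → (letter + shift) mod 26:
  'w' (22) + 20 = 16 → 'q'
  'e' (4) + 20 = 24 → 'y'
  'e' (4) + 20 = 24 → 'y'
  'k' (10) + 20 = 4 → 'e'
  'l' (11) + 20 = 5 → 'f'
  'y' (24) + 20 = 18 → 's'
Result = "qyyefs"


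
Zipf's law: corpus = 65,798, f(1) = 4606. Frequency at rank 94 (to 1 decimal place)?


Zipf's law: f(r) = f(1) / r
f(1) = 4606
f(94) = 4606 / 94
= 49.0 occurrences


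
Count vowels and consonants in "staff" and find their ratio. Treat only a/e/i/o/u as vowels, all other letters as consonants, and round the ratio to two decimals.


Word: "staff"
Vowels (a,e,i,o,u): 1
Consonants: 4
Ratio = 1/4
= 0.25


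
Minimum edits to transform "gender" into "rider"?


Word 1: "gender" (length 6)
Word 2: "rider" (length 5)
One optimal edit sequence (insert/delete/substitute each cost 1):
  1. delete 'g'  (+1)
  2. substitute 'e' -> 'r'  (+1)
  3. substitute 'n' -> 'i'  (+1)
  4. keep 'd'
  5. keep 'e'
  6. keep 'r'
Total edit operations: 3
Edit distance = 3


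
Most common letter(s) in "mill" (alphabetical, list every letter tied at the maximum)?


Word: "mill"
Letter counts:
  'i': 1
  'l': 2
  'm': 1
Maximum count = 2
Most frequent = 'l' (2 times each)


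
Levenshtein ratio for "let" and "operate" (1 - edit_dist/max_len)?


Word 1: "let" (length 3)
Word 2: "operate" (length 7)
One optimal edit sequence:
  1. insert 'o'  (+1)
  2. substitute 'l' -> 'p'  (+1)
  3. keep 'e'
  4. insert 'r'  (+1)
  5. insert 'a'  (+1)
  6. keep 't'
  7. insert 'e'  (+1)
Edit distance = 5
Max length = max(3, 7) = 7
Similarity = 1 - 5/7
= 0.2857


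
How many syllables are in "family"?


Word: "family"
Syllable breakdown: fam | i | ly
Counting: 3 parts
= 3 syllables


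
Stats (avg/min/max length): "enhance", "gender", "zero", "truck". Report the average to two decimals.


Lengths: "enhance"=7, "gender"=6, "zero"=4, "truck"=5
Sum = 22, Count = 4
Average = 22/4 = 5.50
= avg=5.50, min=4, max=7


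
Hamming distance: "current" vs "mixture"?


Comparing character by character (same length = 7):
  Pos 0: 'c' vs 'm' !=
  Pos 1: 'u' vs 'i' !=
  Pos 2: 'r' vs 'x' !=
  Pos 3: 'r' vs 't' !=
  Pos 4: 'e' vs 'u' !=
  Pos 5: 'n' vs 'r' !=
  Pos 6: 't' vs 'e' !=
Hamming distance = 7


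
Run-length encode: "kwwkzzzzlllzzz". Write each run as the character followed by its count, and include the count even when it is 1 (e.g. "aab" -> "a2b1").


String: "kwwkzzzzlllzzz"
Scanning for consecutive runs:
  'k' x 1
  'w' x 2
  'k' x 1
  'z' x 4
  'l' x 3
  'z' x 3
RLE = "k1w2k1z4l3z3"


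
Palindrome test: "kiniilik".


Word: "kiniilik"
Reversed: "kiliinik"
Forward == Backward? kiniilik != kiliinik
Palindrome = No


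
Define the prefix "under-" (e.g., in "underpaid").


Prefix: under-
Example: underpaid = under- + paid
Meaning = insufficient


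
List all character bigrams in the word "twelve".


Word: "twelve" (length 6)
Number of bigrams = 6 - 2 + 1 = 5
  Position 0: "tw"
  Position 1: "we"
  Position 2: "el"
  Position 3: "lv"
  Position 4: "ve"
Bigrams = "tw", "we", "el", "lv", "ve"


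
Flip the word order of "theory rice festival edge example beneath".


Original: "theory rice festival edge example beneath"
Words (1..n): theory | rice | festival | edge | example | beneath
Reversed (n..1): beneath | example | edge | festival | rice | theory
Result = "beneath example edge festival rice theory"


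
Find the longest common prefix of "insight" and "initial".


Word 1: "insight"
Word 2: "initial"
Comparing from start:
  Pos 0: 'i' == 'i'
  Pos 1: 'n' == 'n'
  Pos 2: 's' != 'i' (stop)
LCP = "in" (length 2)


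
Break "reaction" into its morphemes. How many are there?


Word: "reaction"
Morphemes: re- | act | -ion
Each morpheme carries meaning
= 3 morphemes


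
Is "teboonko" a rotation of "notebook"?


Word: "notebook", Candidate: "teboonko"
Method: check if candidate is substring of word+word
"notebooknotebook" contains "teboonko"? No
Is rotation = No


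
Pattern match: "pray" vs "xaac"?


Pattern of "pray": [0, 1, 2, 3]
Pattern of "xaac": [0, 1, 1, 2]
Patterns do not match
Same pattern = No


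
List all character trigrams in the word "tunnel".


Word: "tunnel" (length 6)
Number of trigrams = 6 - 3 + 1 = 4
  Position 0: "tun"
  Position 1: "unn"
  Position 2: "nne"
  Position 3: "nel"
Trigrams = "tun", "unn", "nne", "nel"


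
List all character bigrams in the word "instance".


Word: "instance" (length 8)
Number of bigrams = 8 - 2 + 1 = 7
  Position 0: "in"
  Position 1: "ns"
  Position 2: "st"
  Position 3: "ta"
  Position 4: "an"
  Position 5: "nc"
  Position 6: "ce"
Bigrams = "in", "ns", "st", "ta", "an", "nc", "ce"


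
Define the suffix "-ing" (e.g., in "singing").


Suffix: -ing
Example: singing = sing + -ing
Meaning = present participle


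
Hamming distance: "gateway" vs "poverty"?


Comparing character by character (same length = 7):
  Pos 0: 'g' vs 'p' !=
  Pos 1: 'a' vs 'o' !=
  Pos 2: 't' vs 'v' !=
  Pos 3: 'e' vs 'e' =
  Pos 4: 'w' vs 'r' !=
  Pos 5: 'a' vs 't' !=
  Pos 6: 'y' vs 'y' =
Hamming distance = 5


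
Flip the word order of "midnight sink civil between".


Original: "midnight sink civil between"
Words (1..n): midnight | sink | civil | between
Reversed (n..1): between | civil | sink | midnight
Result = "between civil sink midnight"


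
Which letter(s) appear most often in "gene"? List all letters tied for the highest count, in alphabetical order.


Word: "gene"
Letter counts:
  'e': 2
  'g': 1
  'n': 1
Maximum count = 2
Most frequent = 'e' (2 times each)


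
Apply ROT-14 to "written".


Word: "written"
Shift: 14
Each letter → (letter + shift) mod 26:
  'w' (22) + 14 = 10 → 'k'
  'r' (17) + 14 = 5 → 'f'
  'i' (8) + 14 = 22 → 'w'
  't' (19) + 14 = 7 → 'h'
  't' (19) + 14 = 7 → 'h'
  'e' (4) + 14 = 18 → 's'
  'n' (13) + 14 = 1 → 'b'
Result = "kfwhhsb"


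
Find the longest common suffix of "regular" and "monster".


Word 1: "regular"
Word 2: "monster"
Comparing from end:
  Pos -1: 'r' == 'r'
  Pos -2: 'a' != 'e' (stop)
LCS = "r" (length 1)


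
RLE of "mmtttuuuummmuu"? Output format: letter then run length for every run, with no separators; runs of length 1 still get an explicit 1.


String: "mmtttuuuummmuu"
Scanning for consecutive runs:
  'm' x 2
  't' x 3
  'u' x 4
  'm' x 3
  'u' x 2
RLE = "m2t3u4m3u2"


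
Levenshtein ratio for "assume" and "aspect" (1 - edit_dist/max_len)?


Word 1: "assume" (length 6)
Word 2: "aspect" (length 6)
One optimal edit sequence:
  1. keep 'a'
  2. keep 's'
  3. substitute 's' -> 'p'  (+1)
  4. substitute 'u' -> 'e'  (+1)
  5. substitute 'm' -> 'c'  (+1)
  6. substitute 'e' -> 't'  (+1)
Edit distance = 4
Max length = max(6, 6) = 6
Similarity = 1 - 4/6
= 0.3333


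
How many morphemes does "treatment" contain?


Word: "treatment"
Morphemes: treat | -ment
Each morpheme carries meaning
= 2 morphemes


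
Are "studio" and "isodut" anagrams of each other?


Word 1: "studio" → sorted: diostu
Word 2: "isodut" → sorted: diostu
Same letters? diostu == diostu
Anagram = Yes


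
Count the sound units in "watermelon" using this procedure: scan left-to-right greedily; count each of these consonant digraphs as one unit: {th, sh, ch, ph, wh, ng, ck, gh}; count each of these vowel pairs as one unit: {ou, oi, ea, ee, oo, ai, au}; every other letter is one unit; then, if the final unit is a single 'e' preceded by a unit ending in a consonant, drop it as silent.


Word: "watermelon" (10 letters)
Left-to-right scan:
  1. 'w' (letter)
  2. 'a' (letter)
  3. 't' (letter)
  4. 'e' (letter)
  5. 'r' (letter)
  6. 'm' (letter)
  7. 'e' (letter)
  8. 'l' (letter)
  9. 'o' (letter)
  10. 'n' (letter)
Units from scan: 10
Sound units = 10 units


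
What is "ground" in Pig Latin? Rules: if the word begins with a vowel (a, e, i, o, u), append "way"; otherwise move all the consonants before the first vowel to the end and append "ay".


Word: "ground"
Starts with consonant(s) → move to end, add 'ay'
Consonant cluster: "gr"
Pig Latin = "oundgray"


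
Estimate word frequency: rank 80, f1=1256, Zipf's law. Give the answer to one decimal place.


Zipf's law: f(r) = f(1) / r
f(1) = 1256
f(80) = 1256 / 80
= 15.7 occurrences


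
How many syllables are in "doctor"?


Word: "doctor"
Syllable breakdown: doc · tor
Counting: 2 parts
= 2 syllables


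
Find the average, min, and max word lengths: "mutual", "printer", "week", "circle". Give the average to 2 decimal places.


Lengths: "mutual"=6, "printer"=7, "week"=4, "circle"=6
Sum = 23, Count = 4
Average = 23/4 = 5.75
= avg=5.75, min=4, max=7


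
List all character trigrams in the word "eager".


Word: "eager" (length 5)
Number of trigrams = 5 - 3 + 1 = 3
  Position 0: "eag"
  Position 1: "age"
  Position 2: "ger"
Trigrams = "eag", "age", "ger"


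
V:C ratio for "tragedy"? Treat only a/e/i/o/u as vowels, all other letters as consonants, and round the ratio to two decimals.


Word: "tragedy"
Vowels (a,e,i,o,u): 2
Consonants: 5
Ratio = 2/5
= 0.40


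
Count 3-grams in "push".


Word: "push" (length 4)
Number of 3-grams = length - 3 + 1 = 4 - 3 + 1
= 2


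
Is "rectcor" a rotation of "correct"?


Word: "correct", Candidate: "rectcor"
Method: check if candidate is substring of word+word
"correctcorrect" contains "rectcor"? Yes
Is rotation = Yes


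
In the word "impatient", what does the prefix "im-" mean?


Prefix: im-
As in: impatient -> im- + patient
Meaning = not / into


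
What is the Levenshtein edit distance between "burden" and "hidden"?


Word 1: "burden" (length 6)
Word 2: "hidden" (length 6)
One optimal edit sequence (insert/delete/substitute each cost 1):
  1. substitute 'b' -> 'h'  (+1)
  2. substitute 'u' -> 'i'  (+1)
  3. substitute 'r' -> 'd'  (+1)
  4. keep 'd'
  5. keep 'e'
  6. keep 'n'
Total edit operations: 3
Edit distance = 3


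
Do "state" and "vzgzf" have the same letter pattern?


Pattern of "state": [0, 1, 2, 1, 3]
Pattern of "vzgzf": [0, 1, 2, 1, 3]
Patterns match
Same pattern = Yes


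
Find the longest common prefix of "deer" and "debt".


Word 1: "deer"
Word 2: "debt"
Comparing from start:
  Pos 0: 'd' == 'd'
  Pos 1: 'e' == 'e'
  Pos 2: 'e' != 'b' (stop)
LCP = "de" (length 2)


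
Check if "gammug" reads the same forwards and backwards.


Word: "gammug"
Reversed: "gummag"
Forward == Backward? gammug != gummag
Palindrome = No


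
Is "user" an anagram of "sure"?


Word 1: "sure" → sorted: ersu
Word 2: "user" → sorted: ersu
Same letters? ersu == ersu
Anagram = Yes


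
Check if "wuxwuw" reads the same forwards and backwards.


Word: "wuxwuw"
Reversed: "wuwxuw"
Forward == Backward? wuxwuw != wuwxuw
Palindrome = No


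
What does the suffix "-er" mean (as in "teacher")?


Suffix: -er
As in: teacher -> teach + -er
Meaning = one who / more


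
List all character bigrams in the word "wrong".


Word: "wrong" (length 5)
Number of bigrams = 5 - 2 + 1 = 4
  Position 0: "wr"
  Position 1: "ro"
  Position 2: "on"
  Position 3: "ng"
Bigrams = "wr", "ro", "on", "ng"


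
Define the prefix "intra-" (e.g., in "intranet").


Prefix: intra-
As in: intranet -> intra- + net
Meaning = within


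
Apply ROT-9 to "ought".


Word: "ought"
Shift: 9
Each letter → (letter + shift) mod 26:
  'o' (14) + 9 = 23 → 'x'
  'u' (20) + 9 = 3 → 'd'
  'g' (6) + 9 = 15 → 'p'
  'h' (7) + 9 = 16 → 'q'
  't' (19) + 9 = 2 → 'c'
Result = "xdpqc"


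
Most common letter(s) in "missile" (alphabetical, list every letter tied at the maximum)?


Word: "missile"
Letter counts:
  'e': 1
  'i': 2
  'l': 1
  'm': 1
  's': 2
Maximum count = 2
Most frequent = 'i', 's' (2 times each)


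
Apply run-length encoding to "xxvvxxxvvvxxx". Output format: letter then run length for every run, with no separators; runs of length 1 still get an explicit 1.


String: "xxvvxxxvvvxxx"
Scanning for consecutive runs:
  'x' x 2
  'v' x 2
  'x' x 3
  'v' x 3
  'x' x 3
RLE = "x2v2x3v3x3"


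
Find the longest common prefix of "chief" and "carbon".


Word 1: "chief"
Word 2: "carbon"
Comparing from start:
  Pos 0: 'c' == 'c'
  Pos 1: 'h' != 'a' (stop)
LCP = "c" (length 1)


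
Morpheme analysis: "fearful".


Word: "fearful"
Morphemes: fear | -ful
Each morpheme carries meaning
= 2 morphemes


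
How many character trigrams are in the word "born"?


Word: "born" (length 4)
Number of 3-grams = length - 3 + 1 = 4 - 3 + 1
= 2


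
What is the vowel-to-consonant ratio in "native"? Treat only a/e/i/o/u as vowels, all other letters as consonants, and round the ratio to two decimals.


Word: "native"
Vowels (a,e,i,o,u): 3
Consonants: 3
Ratio = 3/3
= 1.00


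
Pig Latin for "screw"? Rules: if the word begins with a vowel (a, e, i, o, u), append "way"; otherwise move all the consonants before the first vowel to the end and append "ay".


Word: "screw"
Starts with consonant(s) → move to end, add 'ay'
Consonant cluster: "scr"
Pig Latin = "ewscray"


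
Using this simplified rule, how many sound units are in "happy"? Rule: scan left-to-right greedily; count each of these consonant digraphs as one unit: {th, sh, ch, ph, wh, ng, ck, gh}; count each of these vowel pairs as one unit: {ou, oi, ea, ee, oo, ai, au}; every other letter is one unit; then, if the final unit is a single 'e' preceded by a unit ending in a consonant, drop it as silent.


Word: "happy" (5 letters)
Left-to-right scan:
  (1) 'h' (letter)
  (2) 'a' (letter)
  (3) 'p' (letter)
  (4) 'p' (letter)
  (5) 'y' (letter)
Units from scan: 5
Sound units = 5 units


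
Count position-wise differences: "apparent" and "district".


Comparing character by character (same length = 8):
  Pos 0: 'a' vs 'd' !=
  Pos 1: 'p' vs 'i' !=
  Pos 2: 'p' vs 's' !=
  Pos 3: 'a' vs 't' !=
  Pos 4: 'r' vs 'r' =
  Pos 5: 'e' vs 'i' !=
  Pos 6: 'n' vs 'c' !=
  Pos 7: 't' vs 't' =
Hamming distance = 6


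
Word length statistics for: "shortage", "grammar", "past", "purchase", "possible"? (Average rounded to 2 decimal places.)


Lengths: "shortage"=8, "grammar"=7, "past"=4, "purchase"=8, "possible"=8
Sum = 35, Count = 5
Average = 35/5 = 7.00
= avg=7.00, min=4, max=8


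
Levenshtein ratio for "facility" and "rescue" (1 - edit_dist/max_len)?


Word 1: "facility" (length 8)
Word 2: "rescue" (length 6)
One optimal edit sequence:
  1. delete 'f'  (+1)
  2. delete 'a'  (+1)
  3. substitute 'c' -> 'r'  (+1)
  4. substitute 'i' -> 'e'  (+1)
  5. substitute 'l' -> 's'  (+1)
  6. substitute 'i' -> 'c'  (+1)
  7. substitute 't' -> 'u'  (+1)
  8. substitute 'y' -> 'e'  (+1)
Edit distance = 8
Max length = max(8, 6) = 8
Similarity = 1 - 8/8
= 0.0000


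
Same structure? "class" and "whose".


Pattern of "class": [0, 1, 2, 3, 3]
Pattern of "whose": [0, 1, 2, 3, 4]
Patterns do not match
Same pattern = No


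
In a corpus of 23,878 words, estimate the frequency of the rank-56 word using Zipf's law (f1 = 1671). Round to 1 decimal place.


Zipf's law: f(r) = f(1) / r
f(1) = 1671
f(56) = 1671 / 56
= 29.8 occurrences


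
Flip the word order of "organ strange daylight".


Original: "organ strange daylight"
Words (1..n): organ | strange | daylight
Reversed (n..1): daylight | strange | organ
Result = "daylight strange organ"


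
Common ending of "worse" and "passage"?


Word 1: "worse"
Word 2: "passage"
Comparing from end:
  Pos -1: 'e' == 'e'
  Pos -2: 's' != 'g' (stop)
LCS = "e" (length 1)


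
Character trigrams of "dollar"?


Word: "dollar" (length 6)
Number of trigrams = 6 - 3 + 1 = 4
  Position 0: "dol"
  Position 1: "oll"
  Position 2: "lla"
  Position 3: "lar"
Trigrams = "dol", "oll", "lla", "lar"


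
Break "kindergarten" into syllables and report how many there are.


Word: "kindergarten"
Syllable breakdown: kin / der / gar / ten
Counting: 4 parts
= 4 syllables


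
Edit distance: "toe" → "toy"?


Word 1: "toe" (length 3)
Word 2: "toy" (length 3)
One optimal edit sequence (insert/delete/substitute each cost 1):
  1. keep 't'
  2. keep 'o'
  3. substitute 'e' -> 'y'  (+1)
Total edit operations: 1
Edit distance = 1


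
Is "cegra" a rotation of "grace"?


Word: "grace", Candidate: "cegra"
Method: check if candidate is substring of word+word
"gracegrace" contains "cegra"? Yes
Is rotation = Yes


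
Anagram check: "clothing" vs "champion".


Word 1: "clothing" → sorted: cghilnot
Word 2: "champion" → sorted: achimnop
Same letters? cghilnot != achimnop
Anagram = No


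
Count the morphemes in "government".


Word: "government"
Morphemes: govern | -ment
Each morpheme carries meaning
= 2 morphemes


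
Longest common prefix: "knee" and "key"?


Word 1: "knee"
Word 2: "key"
Comparing from start:
  Pos 0: 'k' == 'k'
  Pos 1: 'n' != 'e' (stop)
LCP = "k" (length 1)


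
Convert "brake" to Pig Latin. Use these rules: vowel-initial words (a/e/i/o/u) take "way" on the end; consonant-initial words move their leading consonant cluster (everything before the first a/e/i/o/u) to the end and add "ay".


Word: "brake"
Starts with consonant(s) → move to end, add 'ay'
Consonant cluster: "br"
Pig Latin = "akebray"


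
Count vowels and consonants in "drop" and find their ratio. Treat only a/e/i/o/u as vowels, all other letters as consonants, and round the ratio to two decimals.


Word: "drop"
Vowels (a,e,i,o,u): 1
Consonants: 3
Ratio = 1/3
= 0.33


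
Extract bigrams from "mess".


Word: "mess" (length 4)
Number of bigrams = 4 - 2 + 1 = 3
  Position 0: "me"
  Position 1: "es"
  Position 2: "ss"
Bigrams = "me", "es", "ss"


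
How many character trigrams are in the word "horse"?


Word: "horse" (length 5)
Number of 3-grams = length - 3 + 1 = 5 - 3 + 1
= 3


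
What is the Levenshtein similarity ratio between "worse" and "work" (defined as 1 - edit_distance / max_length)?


Word 1: "worse" (length 5)
Word 2: "work" (length 4)
One optimal edit sequence:
  1. keep 'w'
  2. keep 'o'
  3. keep 'r'
  4. delete 's'  (+1)
  5. substitute 'e' -> 'k'  (+1)
Edit distance = 2
Max length = max(5, 4) = 5
Similarity = 1 - 2/5
= 0.6000


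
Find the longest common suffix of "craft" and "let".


Word 1: "craft"
Word 2: "let"
Comparing from end:
  Pos -1: 't' == 't'
  Pos -2: 'f' != 'e' (stop)
LCS = "t" (length 1)


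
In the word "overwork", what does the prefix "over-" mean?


Prefix: over-
Example: overwork = over- + work
Meaning = excessive


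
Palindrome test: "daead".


Word: "daead"
Reversed: "daead"
Forward == Backward? daead == daead
Palindrome = Yes


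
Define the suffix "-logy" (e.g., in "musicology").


Suffix: -logy
Example: musicology = music + -logy, with a spelling change
Meaning = study of


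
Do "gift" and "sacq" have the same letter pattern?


Pattern of "gift": [0, 1, 2, 3]
Pattern of "sacq": [0, 1, 2, 3]
Patterns match
Same pattern = Yes


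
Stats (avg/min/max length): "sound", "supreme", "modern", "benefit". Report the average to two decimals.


Lengths: "sound"=5, "supreme"=7, "modern"=6, "benefit"=7
Sum = 25, Count = 4
Average = 25/4 = 6.25
= avg=6.25, min=5, max=7


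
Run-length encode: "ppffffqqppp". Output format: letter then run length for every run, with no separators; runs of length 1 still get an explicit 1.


String: "ppffffqqppp"
Scanning for consecutive runs:
  'p' x 2
  'f' x 4
  'q' x 2
  'p' x 3
RLE = "p2f4q2p3"


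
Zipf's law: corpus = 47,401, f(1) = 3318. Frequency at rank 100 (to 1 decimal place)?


Zipf's law: f(r) = f(1) / r
f(1) = 3318
f(100) = 3318 / 100
= 33.2 occurrences


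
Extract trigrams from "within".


Word: "within" (length 6)
Number of trigrams = 6 - 3 + 1 = 4
  Position 0: "wit"
  Position 1: "ith"
  Position 2: "thi"
  Position 3: "hin"
Trigrams = "wit", "ith", "thi", "hin"


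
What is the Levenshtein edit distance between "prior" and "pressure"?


Word 1: "prior" (length 5)
Word 2: "pressure" (length 8)
One optimal edit sequence (insert/delete/substitute each cost 1):
  1. keep 'p'
  2. keep 'r'
  3. insert 'e'  (+1)
  4. insert 's'  (+1)
  5. substitute 'i' -> 's'  (+1)
  6. substitute 'o' -> 'u'  (+1)
  7. keep 'r'
  8. insert 'e'  (+1)
Total edit operations: 5
Edit distance = 5


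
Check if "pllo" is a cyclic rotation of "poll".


Word: "poll", Candidate: "pllo"
Method: check if candidate is substring of word+word
"pollpoll" contains "pllo"? No
Is rotation = No


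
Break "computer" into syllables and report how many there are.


Word: "computer"
Syllable breakdown: com / pu / ter
Counting: 3 parts
= 3 syllables


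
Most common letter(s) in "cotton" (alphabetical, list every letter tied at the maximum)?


Word: "cotton"
Letter counts:
  'c': 1
  'n': 1
  'o': 2
  't': 2
Maximum count = 2
Most frequent = 'o', 't' (2 times each)


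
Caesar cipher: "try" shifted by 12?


Word: "try"
Shift: 12
Each letter → (letter + shift) mod 26:
  't' (19) + 12 = 5 → 'f'
  'r' (17) + 12 = 3 → 'd'
  'y' (24) + 12 = 10 → 'k'
Result = "fdk"


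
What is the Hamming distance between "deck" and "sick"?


Comparing character by character (same length = 4):
  Pos 0: 'd' vs 's' !=
  Pos 1: 'e' vs 'i' !=
  Pos 2: 'c' vs 'c' =
  Pos 3: 'k' vs 'k' =
Hamming distance = 2


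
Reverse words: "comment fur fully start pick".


Original: "comment fur fully start pick"
Words (1..n): comment | fur | fully | start | pick
Reversed (n..1): pick | start | fully | fur | comment
Result = "pick start fully fur comment"


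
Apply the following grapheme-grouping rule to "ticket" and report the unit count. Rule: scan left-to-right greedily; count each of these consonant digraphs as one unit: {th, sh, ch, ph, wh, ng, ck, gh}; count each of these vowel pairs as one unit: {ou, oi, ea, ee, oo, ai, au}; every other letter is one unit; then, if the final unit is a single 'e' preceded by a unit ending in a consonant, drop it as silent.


Word: "ticket" (6 letters)
Left-to-right scan:
  1. 't' (letter)
  2. 'i' (letter)
  3. 'ck' (digraph)
  4. 'e' (letter)
  5. 't' (letter)
Units from scan: 5
Sound units = 5 units


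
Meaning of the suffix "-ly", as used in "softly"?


Suffix: -ly
As in: softly -> soft + -ly
Meaning = in a manner


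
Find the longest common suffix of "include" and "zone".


Word 1: "include"
Word 2: "zone"
Comparing from end:
  Pos -1: 'e' == 'e'
  Pos -2: 'd' != 'n' (stop)
LCS = "e" (length 1)


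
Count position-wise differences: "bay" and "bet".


Comparing character by character (same length = 3):
  Pos 0: 'b' vs 'b' =
  Pos 1: 'a' vs 'e' !=
  Pos 2: 'y' vs 't' !=
Hamming distance = 2


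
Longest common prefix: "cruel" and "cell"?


Word 1: "cruel"
Word 2: "cell"
Comparing from start:
  Pos 0: 'c' == 'c'
  Pos 1: 'r' != 'e' (stop)
LCP = "c" (length 1)


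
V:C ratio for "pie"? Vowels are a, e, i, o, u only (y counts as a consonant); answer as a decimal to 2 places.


Word: "pie"
Vowels (a,e,i,o,u): 2
Consonants: 1
Ratio = 2/1
= 2.00


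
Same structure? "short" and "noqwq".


Pattern of "short": [0, 1, 2, 3, 4]
Pattern of "noqwq": [0, 1, 2, 3, 2]
Patterns do not match
Same pattern = No


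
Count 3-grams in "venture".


Word: "venture" (length 7)
Number of 3-grams = length - 3 + 1 = 7 - 3 + 1
= 5


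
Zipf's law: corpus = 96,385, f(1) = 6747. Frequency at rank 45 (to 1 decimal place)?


Zipf's law: f(r) = f(1) / r
f(1) = 6747
f(45) = 6747 / 45
= 149.9 occurrences


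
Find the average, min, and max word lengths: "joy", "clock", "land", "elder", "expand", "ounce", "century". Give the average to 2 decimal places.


Lengths: "joy"=3, "clock"=5, "land"=4, "elder"=5, "expand"=6, "ounce"=5, "century"=7
Sum = 35, Count = 7
Average = 35/7 = 5.00
= avg=5.00, min=3, max=7


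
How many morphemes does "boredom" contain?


Word: "boredom"
Morphemes: bore | -dom
Each morpheme carries meaning
= 2 morphemes


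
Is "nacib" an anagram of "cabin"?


Word 1: "cabin" → sorted: abcin
Word 2: "nacib" → sorted: abcin
Same letters? abcin == abcin
Anagram = Yes


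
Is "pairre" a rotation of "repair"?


Word: "repair", Candidate: "pairre"
Method: check if candidate is substring of word+word
"repairrepair" contains "pairre"? Yes
Is rotation = Yes


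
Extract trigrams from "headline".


Word: "headline" (length 8)
Number of trigrams = 8 - 3 + 1 = 6
  Position 0: "hea"
  Position 1: "ead"
  Position 2: "adl"
  Position 3: "dli"
  Position 4: "lin"
  Position 5: "ine"
Trigrams = "hea", "ead", "adl", "dli", "lin", "ine"


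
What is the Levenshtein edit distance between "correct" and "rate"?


Word 1: "correct" (length 7)
Word 2: "rate" (length 4)
One optimal edit sequence (insert/delete/substitute each cost 1):
  1. delete 'c'  (+1)
  2. delete 'o'  (+1)
  3. delete 'r'  (+1)
  4. keep 'r'
  5. substitute 'e' -> 'a'  (+1)
  6. substitute 'c' -> 't'  (+1)
  7. substitute 't' -> 'e'  (+1)
Total edit operations: 6
Edit distance = 6


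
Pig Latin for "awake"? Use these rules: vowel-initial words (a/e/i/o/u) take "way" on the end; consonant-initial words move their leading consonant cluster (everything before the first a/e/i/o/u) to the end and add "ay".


Word: "awake"
Starts with vowel → add 'way'
Pig Latin = "awakeway"


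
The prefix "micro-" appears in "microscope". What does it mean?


Prefix: micro-
Example: microscope (micro- + scope)
Meaning = small


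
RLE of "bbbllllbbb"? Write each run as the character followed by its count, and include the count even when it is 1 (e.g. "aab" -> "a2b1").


String: "bbbllllbbb"
Scanning for consecutive runs:
  'b' x 3
  'l' x 4
  'b' x 3
RLE = "b3l4b3"


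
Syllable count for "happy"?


Word: "happy"
Syllable breakdown: hap | py
Counting: 2 parts
= 2 syllables


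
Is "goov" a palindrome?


Word: "goov"
Reversed: "voog"
Forward == Backward? goov != voog
Palindrome = No


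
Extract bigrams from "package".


Word: "package" (length 7)
Number of bigrams = 7 - 2 + 1 = 6
  Position 0: "pa"
  Position 1: "ac"
  Position 2: "ck"
  Position 3: "ka"
  Position 4: "ag"
  Position 5: "ge"
Bigrams = "pa", "ac", "ck", "ka", "ag", "ge"


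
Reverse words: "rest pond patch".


Original: "rest pond patch"
Words (1..n): rest | pond | patch
Reversed (n..1): patch | pond | rest
Result = "patch pond rest"


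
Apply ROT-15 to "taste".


Word: "taste"
Shift: 15
Each letter → (letter + shift) mod 26:
  't' (19) + 15 = 8 → 'i'
  'a' (0) + 15 = 15 → 'p'
  's' (18) + 15 = 7 → 'h'
  't' (19) + 15 = 8 → 'i'
  'e' (4) + 15 = 19 → 't'
Result = "iphit"


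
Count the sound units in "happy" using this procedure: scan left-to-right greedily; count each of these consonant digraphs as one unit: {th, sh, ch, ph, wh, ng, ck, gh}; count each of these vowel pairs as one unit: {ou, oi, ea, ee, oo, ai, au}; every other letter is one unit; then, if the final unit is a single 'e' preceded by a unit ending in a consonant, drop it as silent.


Word: "happy" (5 letters)
Left-to-right scan:
  (1) 'h' (letter)
  (2) 'a' (letter)
  (3) 'p' (letter)
  (4) 'p' (letter)
  (5) 'y' (letter)
Units from scan: 5
Sound units = 5 units


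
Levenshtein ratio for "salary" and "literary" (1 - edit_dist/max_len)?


Word 1: "salary" (length 6)
Word 2: "literary" (length 8)
One optimal edit sequence:
  1. insert 'l'  (+1)
  2. insert 'i'  (+1)
  3. substitute 's' -> 't'  (+1)
  4. substitute 'a' -> 'e'  (+1)
  5. substitute 'l' -> 'r'  (+1)
  6. keep 'a'
  7. keep 'r'
  8. keep 'y'
Edit distance = 5
Max length = max(6, 8) = 8
Similarity = 1 - 5/8
= 0.3750


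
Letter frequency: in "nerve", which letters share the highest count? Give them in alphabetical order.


Word: "nerve"
Letter counts:
  'e': 2
  'n': 1
  'r': 1
  'v': 1
Maximum count = 2
Most frequent = 'e' (2 times each)


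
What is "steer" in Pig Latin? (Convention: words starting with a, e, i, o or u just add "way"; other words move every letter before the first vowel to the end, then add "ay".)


Word: "steer"
Starts with consonant(s) → move to end, add 'ay'
Consonant cluster: "st"
Pig Latin = "eerstay"


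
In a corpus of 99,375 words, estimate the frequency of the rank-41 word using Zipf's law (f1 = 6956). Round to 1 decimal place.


Zipf's law: f(r) = f(1) / r
f(1) = 6956
f(41) = 6956 / 41
= 169.7 occurrences


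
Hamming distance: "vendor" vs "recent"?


Comparing character by character (same length = 6):
  Pos 0: 'v' vs 'r' !=
  Pos 1: 'e' vs 'e' =
  Pos 2: 'n' vs 'c' !=
  Pos 3: 'd' vs 'e' !=
  Pos 4: 'o' vs 'n' !=
  Pos 5: 'r' vs 't' !=
Hamming distance = 5


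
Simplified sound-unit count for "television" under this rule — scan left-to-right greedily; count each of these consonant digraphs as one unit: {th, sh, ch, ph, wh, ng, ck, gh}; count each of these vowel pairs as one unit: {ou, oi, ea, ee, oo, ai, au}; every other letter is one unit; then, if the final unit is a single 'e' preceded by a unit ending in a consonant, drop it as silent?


Word: "television" (10 letters)
Left-to-right scan:
  1. 't' (letter)
  2. 'e' (letter)
  3. 'l' (letter)
  4. 'e' (letter)
  5. 'v' (letter)
  6. 'i' (letter)
  7. 's' (letter)
  8. 'i' (letter)
  9. 'o' (letter)
  10. 'n' (letter)
Units from scan: 10
Sound units = 10 units


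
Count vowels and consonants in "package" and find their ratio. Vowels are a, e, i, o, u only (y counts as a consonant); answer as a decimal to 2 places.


Word: "package"
Vowels (a,e,i,o,u): 3
Consonants: 4
Ratio = 3/4
= 0.75


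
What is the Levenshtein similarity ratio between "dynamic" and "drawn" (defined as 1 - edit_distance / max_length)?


Word 1: "dynamic" (length 7)
Word 2: "drawn" (length 5)
One optimal edit sequence:
  1. keep 'd'
  2. delete 'y'  (+1)
  3. substitute 'n' -> 'r'  (+1)
  4. keep 'a'
  5. delete 'm'  (+1)
  6. substitute 'i' -> 'w'  (+1)
  7. substitute 'c' -> 'n'  (+1)
Edit distance = 5
Max length = max(7, 5) = 7
Similarity = 1 - 5/7
= 0.2857


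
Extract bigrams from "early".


Word: "early" (length 5)
Number of bigrams = 5 - 2 + 1 = 4
  Position 0: "ea"
  Position 1: "ar"
  Position 2: "rl"
  Position 3: "ly"
Bigrams = "ea", "ar", "rl", "ly"


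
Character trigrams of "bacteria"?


Word: "bacteria" (length 8)
Number of trigrams = 8 - 3 + 1 = 6
  Position 0: "bac"
  Position 1: "act"
  Position 2: "cte"
  Position 3: "ter"
  Position 4: "eri"
  Position 5: "ria"
Trigrams = "bac", "act", "cte", "ter", "eri", "ria"


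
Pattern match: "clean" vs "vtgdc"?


Pattern of "clean": [0, 1, 2, 3, 4]
Pattern of "vtgdc": [0, 1, 2, 3, 4]
Patterns match
Same pattern = Yes


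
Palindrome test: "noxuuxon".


Word: "noxuuxon"
Reversed: "noxuuxon"
Forward == Backward? noxuuxon == noxuuxon
Palindrome = Yes
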